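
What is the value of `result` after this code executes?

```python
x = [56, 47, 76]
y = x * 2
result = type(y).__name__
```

x is list; y is list; result = 'list'

'list'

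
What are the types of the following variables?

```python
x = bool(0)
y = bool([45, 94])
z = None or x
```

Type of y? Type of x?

bool() returns bool; bool() returns bool

bool, bool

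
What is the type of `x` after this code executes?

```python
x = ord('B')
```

ord() returns int (code point)

int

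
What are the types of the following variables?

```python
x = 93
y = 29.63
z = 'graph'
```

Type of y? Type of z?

y is assigned a number with a decimal point, so it is a float; z is assigned a quoted string literal, so it is a str

float, str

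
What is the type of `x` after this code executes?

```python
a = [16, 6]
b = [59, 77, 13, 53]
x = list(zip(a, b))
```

list(zip()) returns a list of tuples

list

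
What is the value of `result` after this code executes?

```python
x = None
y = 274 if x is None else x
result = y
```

x = None; y = 274; result = 274

274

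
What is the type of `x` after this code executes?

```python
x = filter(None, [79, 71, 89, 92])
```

filter() returns a filter object

filter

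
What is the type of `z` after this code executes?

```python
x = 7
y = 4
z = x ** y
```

positive int ** positive int = int

int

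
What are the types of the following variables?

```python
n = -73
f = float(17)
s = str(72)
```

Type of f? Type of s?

f is assigned the result of calling float(), which returns a float; s is assigned the result of calling str(), which returns a str

float, str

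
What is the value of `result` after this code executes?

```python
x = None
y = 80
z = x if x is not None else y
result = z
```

x = None; y = 80; z = 80; result = 80

80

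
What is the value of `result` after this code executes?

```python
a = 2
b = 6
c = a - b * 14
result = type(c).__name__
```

a is int; b is int; c is int; result = 'int'

'int'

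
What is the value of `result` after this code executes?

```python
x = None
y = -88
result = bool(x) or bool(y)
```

x = None; y = -88; result = True

True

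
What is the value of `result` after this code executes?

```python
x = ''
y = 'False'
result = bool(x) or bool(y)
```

x = ''; y = 'False'; result = True

True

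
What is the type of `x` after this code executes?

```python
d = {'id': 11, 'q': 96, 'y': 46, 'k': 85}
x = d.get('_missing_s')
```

dict.get() returns None when key not found

NoneType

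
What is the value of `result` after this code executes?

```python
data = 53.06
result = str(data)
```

data = 53.06; result = '53.06'

'53.06'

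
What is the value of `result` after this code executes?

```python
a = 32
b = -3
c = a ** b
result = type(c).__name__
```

a is int; b is int; c is float; result = 'float'

'float'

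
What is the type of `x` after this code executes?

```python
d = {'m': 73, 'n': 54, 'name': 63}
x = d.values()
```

.values() returns dict_values view

dict_values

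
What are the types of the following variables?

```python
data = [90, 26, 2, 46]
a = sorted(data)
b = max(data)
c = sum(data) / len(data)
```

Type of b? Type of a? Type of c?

max of ints returns int; sorted() returns list; int / int = float

int, list, float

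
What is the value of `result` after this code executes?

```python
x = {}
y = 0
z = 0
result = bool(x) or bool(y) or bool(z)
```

x = {}; y = 0; z = 0; result = False

False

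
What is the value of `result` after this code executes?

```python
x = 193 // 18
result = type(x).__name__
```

x is int; result = 'int'

'int'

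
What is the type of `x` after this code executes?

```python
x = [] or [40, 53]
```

'or' returns first truthy value (list)

list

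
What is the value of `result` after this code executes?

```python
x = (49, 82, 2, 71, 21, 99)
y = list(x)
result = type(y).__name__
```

x is tuple; y is list; result = 'list'

'list'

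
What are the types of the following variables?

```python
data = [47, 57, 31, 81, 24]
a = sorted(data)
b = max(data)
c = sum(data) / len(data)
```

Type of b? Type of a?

max of ints returns int; sorted() returns list

int, list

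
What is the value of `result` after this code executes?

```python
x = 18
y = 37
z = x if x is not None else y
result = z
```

x = 18; y = 37; z = 18; result = 18

18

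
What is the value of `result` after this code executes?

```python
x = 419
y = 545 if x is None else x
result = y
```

x = 419; y = 419; result = 419

419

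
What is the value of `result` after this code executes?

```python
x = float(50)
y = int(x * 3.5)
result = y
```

x = 50.0; y = 175; result = 175

175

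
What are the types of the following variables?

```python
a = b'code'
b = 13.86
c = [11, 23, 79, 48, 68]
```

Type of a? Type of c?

a is assigned a bytes literal (b'...' prefix); c is assigned a list literal (square brackets)

bytes, list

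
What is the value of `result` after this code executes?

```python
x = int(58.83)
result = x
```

x = 58; result = 58

58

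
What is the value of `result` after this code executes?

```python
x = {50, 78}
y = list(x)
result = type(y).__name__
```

x is set; y is list; result = 'list'

'list'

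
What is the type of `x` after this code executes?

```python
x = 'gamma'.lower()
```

str.lower() returns str

str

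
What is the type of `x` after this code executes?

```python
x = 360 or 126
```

'or' returns first truthy value (int)

int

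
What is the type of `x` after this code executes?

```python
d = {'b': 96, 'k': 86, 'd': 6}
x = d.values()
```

.values() returns dict_values view

dict_values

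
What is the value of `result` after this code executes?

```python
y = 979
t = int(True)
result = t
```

y = 979; t = 1; result = 1

1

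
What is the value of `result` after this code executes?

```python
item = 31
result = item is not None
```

item = 31; result = True

True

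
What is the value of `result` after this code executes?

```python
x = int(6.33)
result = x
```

x = 6; result = 6

6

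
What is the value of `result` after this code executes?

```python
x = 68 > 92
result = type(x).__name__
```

x is bool; result = 'bool'

'bool'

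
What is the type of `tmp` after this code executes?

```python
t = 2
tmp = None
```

None has type NoneType

NoneType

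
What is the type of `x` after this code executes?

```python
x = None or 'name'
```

'or' with None returns the other truthy value (str)

str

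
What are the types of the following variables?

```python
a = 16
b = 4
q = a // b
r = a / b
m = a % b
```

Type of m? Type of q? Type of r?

% of ints returns int; // returns int; / returns float

int, int, float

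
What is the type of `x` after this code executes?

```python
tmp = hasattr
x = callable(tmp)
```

callable() returns bool

bool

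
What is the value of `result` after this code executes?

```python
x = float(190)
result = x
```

x = 190.0; result = 190.0

190.0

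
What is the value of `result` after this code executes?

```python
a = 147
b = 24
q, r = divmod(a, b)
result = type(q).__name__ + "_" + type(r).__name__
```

a is int; b is int; q is int; r is int; result = 'int_int'

'int_int'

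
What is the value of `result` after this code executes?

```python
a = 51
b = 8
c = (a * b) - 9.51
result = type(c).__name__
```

a is int; b is int; c is float; result = 'float'

'float'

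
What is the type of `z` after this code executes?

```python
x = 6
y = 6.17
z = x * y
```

int * float = float

float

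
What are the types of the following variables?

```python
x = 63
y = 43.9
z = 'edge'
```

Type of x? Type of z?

x is assigned a bare integer (no decimal point), so it is an int; z is assigned a quoted string literal, so it is a str

int, str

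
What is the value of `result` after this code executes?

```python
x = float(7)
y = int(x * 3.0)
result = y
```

x = 7.0; y = 21; result = 21

21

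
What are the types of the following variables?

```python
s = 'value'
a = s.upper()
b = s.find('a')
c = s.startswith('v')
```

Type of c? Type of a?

startswith() returns bool; upper() returns str

bool, str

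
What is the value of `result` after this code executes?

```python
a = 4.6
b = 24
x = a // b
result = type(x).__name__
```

a is float; b is int; x is float; result = 'float'

'float'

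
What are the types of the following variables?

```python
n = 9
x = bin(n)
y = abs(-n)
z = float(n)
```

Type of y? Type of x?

abs() of int returns int; bin() returns str

int, str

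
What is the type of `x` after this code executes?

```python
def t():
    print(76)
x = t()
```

Function without return returns None

NoneType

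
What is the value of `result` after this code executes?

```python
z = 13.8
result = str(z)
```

z = 13.8; result = '13.8'

'13.8'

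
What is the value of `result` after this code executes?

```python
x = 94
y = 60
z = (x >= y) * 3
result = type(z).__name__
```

x is int; y is int; z is int; result = 'int'

'int'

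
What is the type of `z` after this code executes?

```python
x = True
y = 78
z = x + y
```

bool + int = int (bool is subclass of int)

int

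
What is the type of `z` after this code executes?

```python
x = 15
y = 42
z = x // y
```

int // int = int

int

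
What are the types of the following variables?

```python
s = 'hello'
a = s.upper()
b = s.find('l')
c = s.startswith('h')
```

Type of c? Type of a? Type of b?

startswith() returns bool; upper() returns str; find() returns int

bool, str, int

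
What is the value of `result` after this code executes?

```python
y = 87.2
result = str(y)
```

y = 87.2; result = '87.2'

'87.2'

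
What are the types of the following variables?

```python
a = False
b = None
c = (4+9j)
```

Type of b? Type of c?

b is assigned None, whose type is NoneType; c is assigned (4+9j), an int plus an imaginary literal (j suffix), which evaluates to complex

NoneType, complex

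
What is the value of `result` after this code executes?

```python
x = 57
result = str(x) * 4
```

x = 57; result = '57575757'

'57575757'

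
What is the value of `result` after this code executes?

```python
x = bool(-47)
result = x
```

x = True; result = True

True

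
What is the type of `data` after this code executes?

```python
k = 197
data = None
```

None has type NoneType

NoneType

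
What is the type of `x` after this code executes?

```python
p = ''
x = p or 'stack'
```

'or' returns first truthy value (str)

str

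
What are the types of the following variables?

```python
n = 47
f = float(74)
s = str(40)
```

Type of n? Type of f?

n is assigned a bare integer (no decimal point), so it is an int; f is assigned the result of calling float(), which returns a float

int, float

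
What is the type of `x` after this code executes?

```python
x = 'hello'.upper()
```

str.upper() returns str

str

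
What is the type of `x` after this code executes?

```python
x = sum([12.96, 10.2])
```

sum() of floats returns float

float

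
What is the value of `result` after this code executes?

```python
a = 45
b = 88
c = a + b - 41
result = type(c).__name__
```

a is int; b is int; c is int; result = 'int'

'int'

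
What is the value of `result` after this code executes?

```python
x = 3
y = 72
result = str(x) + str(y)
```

x = 3; y = 72; result = '372'

'372'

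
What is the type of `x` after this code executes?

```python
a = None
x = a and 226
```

'and' returns first falsy value (None)

NoneType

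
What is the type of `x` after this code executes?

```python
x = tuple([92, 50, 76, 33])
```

tuple() constructor returns tuple

tuple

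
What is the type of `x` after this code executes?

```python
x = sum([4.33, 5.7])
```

sum() of floats returns float

float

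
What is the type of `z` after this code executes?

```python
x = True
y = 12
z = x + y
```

bool + int = int (bool is subclass of int)

int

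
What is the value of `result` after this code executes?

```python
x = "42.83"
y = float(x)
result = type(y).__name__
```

x is str; y is float; result = 'float'

'float'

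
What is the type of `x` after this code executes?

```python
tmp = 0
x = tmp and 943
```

'and' returns first falsy value (0 is int)

int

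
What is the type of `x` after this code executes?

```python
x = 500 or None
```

'or' returns first truthy value

int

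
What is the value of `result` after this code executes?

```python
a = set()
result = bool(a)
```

a = set(); result = False

False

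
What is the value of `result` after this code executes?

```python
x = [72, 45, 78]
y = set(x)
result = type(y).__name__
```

x is list; y is set; result = 'set'

'set'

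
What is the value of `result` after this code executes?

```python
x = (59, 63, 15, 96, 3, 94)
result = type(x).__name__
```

x is tuple; result = 'tuple'

'tuple'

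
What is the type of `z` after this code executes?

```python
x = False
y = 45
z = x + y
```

bool + int = int (bool is subclass of int)

int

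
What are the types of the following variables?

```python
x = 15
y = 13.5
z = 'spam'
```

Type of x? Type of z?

x is assigned a bare integer (no decimal point), so it is an int; z is assigned a quoted string literal, so it is a str

int, str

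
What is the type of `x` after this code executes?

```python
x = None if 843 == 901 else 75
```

843 == 901 is False, so the else branch is taken

int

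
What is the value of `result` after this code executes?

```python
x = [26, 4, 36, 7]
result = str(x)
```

x = [26, 4, 36, 7]; result = '[26, 4, 36, 7]'

'[26, 4, 36, 7]'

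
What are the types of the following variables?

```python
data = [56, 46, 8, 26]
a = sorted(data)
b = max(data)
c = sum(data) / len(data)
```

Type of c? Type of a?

int / int = float; sorted() returns list

float, list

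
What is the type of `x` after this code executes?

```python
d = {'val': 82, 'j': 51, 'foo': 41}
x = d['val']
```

Accessing dict[str, int] with str key returns int

int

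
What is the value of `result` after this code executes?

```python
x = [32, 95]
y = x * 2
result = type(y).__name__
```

x is list; y is list; result = 'list'

'list'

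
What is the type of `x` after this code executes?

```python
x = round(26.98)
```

round() with no decimal places returns int

int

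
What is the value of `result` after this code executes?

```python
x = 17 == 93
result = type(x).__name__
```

x is bool; result = 'bool'

'bool'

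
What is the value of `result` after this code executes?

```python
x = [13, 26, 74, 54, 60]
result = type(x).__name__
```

x is list; result = 'list'

'list'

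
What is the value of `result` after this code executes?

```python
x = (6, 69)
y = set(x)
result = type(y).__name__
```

x is tuple; y is set; result = 'set'

'set'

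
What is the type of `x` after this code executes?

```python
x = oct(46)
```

oct() returns str representation

str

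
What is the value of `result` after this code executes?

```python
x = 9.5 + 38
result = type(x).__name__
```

x is float; result = 'float'

'float'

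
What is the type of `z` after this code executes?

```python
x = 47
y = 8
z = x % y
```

int % int = int

int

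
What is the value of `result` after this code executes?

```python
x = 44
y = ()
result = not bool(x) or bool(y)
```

x = 44; y = (); result = False

False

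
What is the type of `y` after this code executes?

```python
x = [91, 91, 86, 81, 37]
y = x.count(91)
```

list.count() returns int

int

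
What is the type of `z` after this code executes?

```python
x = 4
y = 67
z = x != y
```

Comparison returns bool

bool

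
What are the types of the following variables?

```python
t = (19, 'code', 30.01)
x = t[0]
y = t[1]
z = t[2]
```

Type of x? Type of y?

tuple[0] is int; tuple[1] is str

int, str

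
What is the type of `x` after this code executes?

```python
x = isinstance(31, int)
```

isinstance() returns bool

bool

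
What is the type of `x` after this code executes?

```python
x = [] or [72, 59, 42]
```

'or' returns first truthy value (list)

list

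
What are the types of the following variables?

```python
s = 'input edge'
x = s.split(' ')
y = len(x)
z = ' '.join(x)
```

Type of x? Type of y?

str.split() returns list; len() returns int

list, int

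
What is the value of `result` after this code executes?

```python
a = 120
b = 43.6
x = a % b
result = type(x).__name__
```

a is int; b is float; x is float; result = 'float'

'float'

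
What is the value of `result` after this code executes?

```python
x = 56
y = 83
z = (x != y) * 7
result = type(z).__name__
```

x is int; y is int; z is int; result = 'int'

'int'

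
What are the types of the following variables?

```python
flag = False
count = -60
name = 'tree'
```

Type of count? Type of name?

count is assigned a bare integer (no decimal point), so it is an int; name is assigned a quoted string literal, so it is a str

int, str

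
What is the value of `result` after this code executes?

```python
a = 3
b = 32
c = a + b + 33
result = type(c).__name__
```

a is int; b is int; c is int; result = 'int'

'int'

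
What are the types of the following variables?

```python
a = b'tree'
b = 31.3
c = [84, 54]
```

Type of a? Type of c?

a is assigned a bytes literal (b'...' prefix); c is assigned a list literal (square brackets)

bytes, list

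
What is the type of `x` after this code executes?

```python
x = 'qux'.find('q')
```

str.find() returns int index

int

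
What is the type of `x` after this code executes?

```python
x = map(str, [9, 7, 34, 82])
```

map() returns a map object

map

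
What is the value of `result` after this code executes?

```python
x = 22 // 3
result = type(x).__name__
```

x is int; result = 'int'

'int'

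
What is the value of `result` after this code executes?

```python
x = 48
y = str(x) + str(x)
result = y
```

x = 48; y = '4848'; result = '4848'

'4848'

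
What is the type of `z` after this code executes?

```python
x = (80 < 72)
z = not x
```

'not' returns bool

bool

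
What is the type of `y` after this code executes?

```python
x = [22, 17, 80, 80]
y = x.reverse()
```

list.reverse() returns None

NoneType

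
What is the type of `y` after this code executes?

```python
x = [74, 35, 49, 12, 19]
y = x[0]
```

Indexing list[int] returns int

int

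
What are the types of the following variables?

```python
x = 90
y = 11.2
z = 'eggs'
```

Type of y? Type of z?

y is assigned a number with a decimal point, so it is a float; z is assigned a quoted string literal, so it is a str

float, str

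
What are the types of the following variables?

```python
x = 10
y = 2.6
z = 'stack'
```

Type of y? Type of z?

y is assigned a number with a decimal point, so it is a float; z is assigned a quoted string literal, so it is a str

float, str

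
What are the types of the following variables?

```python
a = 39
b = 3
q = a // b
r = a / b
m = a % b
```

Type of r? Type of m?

/ returns float; % of ints returns int

float, int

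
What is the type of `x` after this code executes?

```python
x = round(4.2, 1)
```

round() with decimal places returns float

float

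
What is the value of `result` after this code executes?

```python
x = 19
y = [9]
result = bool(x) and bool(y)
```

x = 19; y = [9]; result = True

True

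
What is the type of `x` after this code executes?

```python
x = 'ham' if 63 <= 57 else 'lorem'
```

Both branches of conditional are str

str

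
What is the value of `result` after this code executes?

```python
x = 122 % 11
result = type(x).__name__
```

x is int; result = 'int'

'int'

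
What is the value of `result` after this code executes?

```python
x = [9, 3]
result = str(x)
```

x = [9, 3]; result = '[9, 3]'

'[9, 3]'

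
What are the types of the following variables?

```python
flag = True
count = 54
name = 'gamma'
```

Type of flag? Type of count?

flag is assigned the constant True, which has type bool; count is assigned a bare integer (no decimal point), so it is an int

bool, int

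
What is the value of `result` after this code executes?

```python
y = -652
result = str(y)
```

y = -652; result = '-652'

'-652'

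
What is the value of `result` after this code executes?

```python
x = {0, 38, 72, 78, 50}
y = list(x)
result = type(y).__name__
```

x is set; y is list; result = 'list'

'list'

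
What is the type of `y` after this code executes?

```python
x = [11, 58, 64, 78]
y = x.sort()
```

list.sort() returns None (mutates in place)

NoneType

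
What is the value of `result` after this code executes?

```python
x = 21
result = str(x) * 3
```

x = 21; result = '212121'

'212121'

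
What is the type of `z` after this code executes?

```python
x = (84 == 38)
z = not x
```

'not' returns bool

bool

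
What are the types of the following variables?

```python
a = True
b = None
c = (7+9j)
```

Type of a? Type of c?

a is assigned the constant True, which has type bool; c is assigned (7+9j), an int plus an imaginary literal (j suffix), which evaluates to complex

bool, complex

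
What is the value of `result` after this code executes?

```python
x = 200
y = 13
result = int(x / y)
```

x = 200; y = 13; result = 15

15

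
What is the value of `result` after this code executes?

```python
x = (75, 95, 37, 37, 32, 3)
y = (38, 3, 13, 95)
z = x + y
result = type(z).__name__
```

x is tuple; y is tuple; z is tuple; result = 'tuple'

'tuple'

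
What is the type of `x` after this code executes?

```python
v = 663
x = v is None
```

'is' comparison returns bool

bool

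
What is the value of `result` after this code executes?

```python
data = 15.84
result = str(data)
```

data = 15.84; result = '15.84'

'15.84'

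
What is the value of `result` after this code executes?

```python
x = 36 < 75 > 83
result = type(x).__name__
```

x is bool; result = 'bool'

'bool'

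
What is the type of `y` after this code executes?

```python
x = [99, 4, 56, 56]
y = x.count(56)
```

list.count() returns int

int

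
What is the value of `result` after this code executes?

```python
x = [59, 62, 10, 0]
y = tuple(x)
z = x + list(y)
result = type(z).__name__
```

x is list; y is tuple; z is list; result = 'list'

'list'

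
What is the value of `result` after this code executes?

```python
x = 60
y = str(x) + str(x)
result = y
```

x = 60; y = '6060'; result = '6060'

'6060'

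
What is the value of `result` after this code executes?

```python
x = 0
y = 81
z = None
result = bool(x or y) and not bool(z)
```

x = 0; y = 81; z = None; result = True

True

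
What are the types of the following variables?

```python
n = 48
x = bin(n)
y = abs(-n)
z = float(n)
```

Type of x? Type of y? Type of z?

bin() returns str; abs() of int returns int; float() returns float

str, int, float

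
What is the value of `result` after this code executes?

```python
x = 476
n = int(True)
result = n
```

x = 476; n = 1; result = 1

1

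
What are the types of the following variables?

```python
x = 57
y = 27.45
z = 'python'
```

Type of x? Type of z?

x is assigned a bare integer (no decimal point), so it is an int; z is assigned a quoted string literal, so it is a str

int, str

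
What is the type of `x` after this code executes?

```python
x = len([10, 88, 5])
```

len() always returns int

int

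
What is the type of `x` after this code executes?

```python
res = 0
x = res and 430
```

'and' returns first falsy value (0 is int)

int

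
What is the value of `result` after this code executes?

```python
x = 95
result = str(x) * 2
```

x = 95; result = '9595'

'9595'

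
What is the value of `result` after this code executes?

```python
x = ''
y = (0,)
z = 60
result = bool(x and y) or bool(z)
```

x = ''; y = (0,); z = 60; result = True

True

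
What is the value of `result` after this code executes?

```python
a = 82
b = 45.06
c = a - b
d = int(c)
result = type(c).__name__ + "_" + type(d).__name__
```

a is int; b is float; c is float; d is int; result = 'float_int'

'float_int'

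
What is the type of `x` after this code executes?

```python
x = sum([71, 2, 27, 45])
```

sum() of ints returns int

int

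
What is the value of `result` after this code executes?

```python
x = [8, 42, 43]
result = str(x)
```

x = [8, 42, 43]; result = '[8, 42, 43]'

'[8, 42, 43]'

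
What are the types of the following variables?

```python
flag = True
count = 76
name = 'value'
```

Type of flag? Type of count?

flag is assigned the constant True, which has type bool; count is assigned a bare integer (no decimal point), so it is an int

bool, int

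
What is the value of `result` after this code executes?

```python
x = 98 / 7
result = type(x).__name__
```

x is float; result = 'float'

'float'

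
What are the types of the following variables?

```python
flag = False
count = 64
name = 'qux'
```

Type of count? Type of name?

count is assigned a bare integer (no decimal point), so it is an int; name is assigned a quoted string literal, so it is a str

int, str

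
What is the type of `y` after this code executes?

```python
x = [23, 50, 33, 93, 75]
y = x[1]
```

Indexing list[int] returns int

int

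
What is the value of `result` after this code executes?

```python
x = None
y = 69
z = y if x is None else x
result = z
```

x = None; y = 69; z = 69; result = 69

69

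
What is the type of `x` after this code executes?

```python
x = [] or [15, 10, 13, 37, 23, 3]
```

'or' returns first truthy value (list)

list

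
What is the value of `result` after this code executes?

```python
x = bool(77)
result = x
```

x = True; result = True

True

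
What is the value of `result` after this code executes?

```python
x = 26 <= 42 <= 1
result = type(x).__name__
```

x is bool; result = 'bool'

'bool'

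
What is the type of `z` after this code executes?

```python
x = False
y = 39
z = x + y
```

bool + int = int (bool is subclass of int)

int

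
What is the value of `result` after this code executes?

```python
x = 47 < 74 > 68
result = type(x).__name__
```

x is bool; result = 'bool'

'bool'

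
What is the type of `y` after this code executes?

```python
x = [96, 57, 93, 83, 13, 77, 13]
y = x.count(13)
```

list.count() returns int

int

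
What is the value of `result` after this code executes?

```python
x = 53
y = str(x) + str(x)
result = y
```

x = 53; y = '5353'; result = '5353'

'5353'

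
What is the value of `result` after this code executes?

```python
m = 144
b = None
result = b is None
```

m = 144; b = None; result = True

True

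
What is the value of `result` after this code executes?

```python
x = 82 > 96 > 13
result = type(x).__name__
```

x is bool; result = 'bool'

'bool'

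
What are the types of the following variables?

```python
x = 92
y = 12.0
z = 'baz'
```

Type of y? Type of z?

y is assigned a number with a decimal point, so it is a float; z is assigned a quoted string literal, so it is a str

float, str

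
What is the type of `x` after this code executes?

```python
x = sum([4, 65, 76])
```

sum() of ints returns int

int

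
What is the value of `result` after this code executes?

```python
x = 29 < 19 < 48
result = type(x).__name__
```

x is bool; result = 'bool'

'bool'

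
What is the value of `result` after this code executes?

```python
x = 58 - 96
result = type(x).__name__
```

x is int; result = 'int'

'int'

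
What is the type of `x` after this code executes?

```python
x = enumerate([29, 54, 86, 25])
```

enumerate() returns an enumerate object

enumerate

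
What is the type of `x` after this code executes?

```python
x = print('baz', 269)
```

print() returns None

NoneType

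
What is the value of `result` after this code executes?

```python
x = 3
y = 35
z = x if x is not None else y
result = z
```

x = 3; y = 35; z = 3; result = 3

3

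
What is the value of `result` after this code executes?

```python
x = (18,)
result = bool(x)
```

x = (18,); result = True

True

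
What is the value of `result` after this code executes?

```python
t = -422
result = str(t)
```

t = -422; result = '-422'

'-422'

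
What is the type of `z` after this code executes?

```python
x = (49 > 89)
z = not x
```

'not' returns bool

bool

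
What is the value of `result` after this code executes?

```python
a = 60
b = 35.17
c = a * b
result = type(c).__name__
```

a is int; b is float; c is float; result = 'float'

'float'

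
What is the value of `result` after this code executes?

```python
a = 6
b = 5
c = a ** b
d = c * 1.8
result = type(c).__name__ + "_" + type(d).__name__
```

a is int; b is int; c is int; d is float; result = 'int_float'

'int_float'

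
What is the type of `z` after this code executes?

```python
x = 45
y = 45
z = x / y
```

int / int = float

float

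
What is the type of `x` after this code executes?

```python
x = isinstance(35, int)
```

isinstance() returns bool

bool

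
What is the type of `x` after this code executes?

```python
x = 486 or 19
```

'or' returns first truthy value (int)

int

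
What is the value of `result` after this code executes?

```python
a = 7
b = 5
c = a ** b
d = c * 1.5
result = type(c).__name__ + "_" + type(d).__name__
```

a is int; b is int; c is int; d is float; result = 'int_float'

'int_float'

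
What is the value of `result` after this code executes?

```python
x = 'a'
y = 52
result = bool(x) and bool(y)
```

x = 'a'; y = 52; result = True

True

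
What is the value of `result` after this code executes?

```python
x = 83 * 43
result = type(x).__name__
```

x is int; result = 'int'

'int'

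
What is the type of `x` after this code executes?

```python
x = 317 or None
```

'or' returns first truthy value

int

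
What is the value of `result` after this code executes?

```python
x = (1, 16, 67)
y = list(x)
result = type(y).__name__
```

x is tuple; y is list; result = 'list'

'list'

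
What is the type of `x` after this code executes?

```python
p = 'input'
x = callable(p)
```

callable() returns bool

bool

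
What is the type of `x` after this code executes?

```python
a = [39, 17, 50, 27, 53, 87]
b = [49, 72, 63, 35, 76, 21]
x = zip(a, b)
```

zip() returns a zip object

zip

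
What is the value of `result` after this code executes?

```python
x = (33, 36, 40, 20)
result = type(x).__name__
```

x is tuple; result = 'tuple'

'tuple'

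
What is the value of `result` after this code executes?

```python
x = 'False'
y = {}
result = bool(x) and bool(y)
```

x = 'False'; y = {}; result = False

False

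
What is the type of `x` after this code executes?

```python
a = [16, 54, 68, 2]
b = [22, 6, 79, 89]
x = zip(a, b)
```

zip() returns a zip object

zip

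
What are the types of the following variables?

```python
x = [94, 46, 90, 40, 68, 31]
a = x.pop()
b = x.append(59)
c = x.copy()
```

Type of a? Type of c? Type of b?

pop() returns element; copy() returns list; append() returns None

int, list, NoneType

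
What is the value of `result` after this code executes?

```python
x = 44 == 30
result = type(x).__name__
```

x is bool; result = 'bool'

'bool'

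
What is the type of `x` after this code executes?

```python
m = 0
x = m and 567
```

'and' returns first falsy value (0 is int)

int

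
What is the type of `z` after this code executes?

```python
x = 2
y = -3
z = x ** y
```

int ** negative = float

float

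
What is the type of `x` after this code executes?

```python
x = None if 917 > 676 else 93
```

917 > 676 is True, so the if branch is taken

NoneType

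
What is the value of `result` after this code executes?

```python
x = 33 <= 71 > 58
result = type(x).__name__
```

x is bool; result = 'bool'

'bool'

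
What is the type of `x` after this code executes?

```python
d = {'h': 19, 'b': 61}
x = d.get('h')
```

dict.get() returns value type when found

int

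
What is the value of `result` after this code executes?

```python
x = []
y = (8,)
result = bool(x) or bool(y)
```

x = []; y = (8,); result = True

True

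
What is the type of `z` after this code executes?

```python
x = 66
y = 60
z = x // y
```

int // int = int

int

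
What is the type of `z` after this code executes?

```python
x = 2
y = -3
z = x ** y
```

int ** negative = float

float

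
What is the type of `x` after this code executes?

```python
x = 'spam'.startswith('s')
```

str.startswith() returns bool

bool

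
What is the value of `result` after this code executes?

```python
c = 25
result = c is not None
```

c = 25; result = True

True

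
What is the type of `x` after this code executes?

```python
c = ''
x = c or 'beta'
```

'or' returns first truthy value (str)

str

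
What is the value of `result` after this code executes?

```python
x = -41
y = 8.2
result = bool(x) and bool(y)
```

x = -41; y = 8.2; result = True

True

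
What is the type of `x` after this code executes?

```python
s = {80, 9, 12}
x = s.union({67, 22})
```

set.union() returns a new set

set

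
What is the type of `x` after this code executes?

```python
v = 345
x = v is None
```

'is' comparison returns bool

bool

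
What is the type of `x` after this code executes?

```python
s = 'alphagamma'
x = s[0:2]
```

Slicing a str returns str

str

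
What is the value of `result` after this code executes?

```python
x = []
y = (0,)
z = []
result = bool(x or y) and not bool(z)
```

x = []; y = (0,); z = []; result = True

True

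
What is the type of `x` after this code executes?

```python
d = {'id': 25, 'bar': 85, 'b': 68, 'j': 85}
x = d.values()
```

.values() returns dict_values view

dict_values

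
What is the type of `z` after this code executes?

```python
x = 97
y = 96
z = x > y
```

Comparison returns bool

bool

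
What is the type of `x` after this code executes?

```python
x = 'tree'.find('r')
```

str.find() returns int index

int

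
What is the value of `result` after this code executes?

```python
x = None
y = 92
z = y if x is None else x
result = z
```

x = None; y = 92; z = 92; result = 92

92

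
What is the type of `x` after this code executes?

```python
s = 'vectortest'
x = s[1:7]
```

Slicing a str returns str

str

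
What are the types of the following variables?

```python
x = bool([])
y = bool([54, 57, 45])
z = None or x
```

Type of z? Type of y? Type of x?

None or bool returns the bool; bool() returns bool; bool() returns bool

bool, bool, bool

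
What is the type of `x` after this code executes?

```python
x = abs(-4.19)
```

abs() of float returns float

float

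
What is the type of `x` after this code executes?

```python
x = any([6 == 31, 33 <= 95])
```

any() returns bool

bool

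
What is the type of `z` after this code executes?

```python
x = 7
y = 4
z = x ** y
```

positive int ** positive int = int

int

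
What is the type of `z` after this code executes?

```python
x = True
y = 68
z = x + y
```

bool + int = int (bool is subclass of int)

int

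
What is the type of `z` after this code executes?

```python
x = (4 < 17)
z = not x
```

'not' returns bool

bool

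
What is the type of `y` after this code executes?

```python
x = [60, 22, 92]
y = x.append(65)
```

list.append() returns None (mutates in place)

NoneType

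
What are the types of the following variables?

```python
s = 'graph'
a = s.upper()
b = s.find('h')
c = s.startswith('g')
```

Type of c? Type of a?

startswith() returns bool; upper() returns str

bool, str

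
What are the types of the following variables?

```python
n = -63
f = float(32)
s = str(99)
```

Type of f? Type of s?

f is assigned the result of calling float(), which returns a float; s is assigned the result of calling str(), which returns a str

float, str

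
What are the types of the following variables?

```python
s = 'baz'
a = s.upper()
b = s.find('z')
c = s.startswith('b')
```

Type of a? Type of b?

upper() returns str; find() returns int

str, int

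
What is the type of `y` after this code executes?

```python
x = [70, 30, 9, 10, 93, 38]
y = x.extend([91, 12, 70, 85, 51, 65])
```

list.extend() returns None

NoneType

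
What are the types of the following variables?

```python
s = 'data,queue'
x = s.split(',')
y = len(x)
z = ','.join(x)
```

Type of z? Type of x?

str.join() returns str; str.split() returns list

str, list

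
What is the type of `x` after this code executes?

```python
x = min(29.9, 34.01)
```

min() of floats returns float

float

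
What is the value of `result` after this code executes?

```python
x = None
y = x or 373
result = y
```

x = None; y = 373; result = 373

373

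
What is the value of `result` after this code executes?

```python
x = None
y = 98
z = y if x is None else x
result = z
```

x = None; y = 98; z = 98; result = 98

98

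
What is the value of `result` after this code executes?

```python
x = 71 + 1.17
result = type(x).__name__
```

x is float; result = 'float'

'float'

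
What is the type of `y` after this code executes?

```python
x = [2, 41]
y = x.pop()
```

list.pop() returns the popped element

int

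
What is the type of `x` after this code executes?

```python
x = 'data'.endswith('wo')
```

str.endswith() returns bool

bool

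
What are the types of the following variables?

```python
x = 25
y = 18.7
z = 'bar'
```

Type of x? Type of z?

x is assigned a bare integer (no decimal point), so it is an int; z is assigned a quoted string literal, so it is a str

int, str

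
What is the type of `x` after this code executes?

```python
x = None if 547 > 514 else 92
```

547 > 514 is True, so the if branch is taken

NoneType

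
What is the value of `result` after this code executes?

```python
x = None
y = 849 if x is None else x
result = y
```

x = None; y = 849; result = 849

849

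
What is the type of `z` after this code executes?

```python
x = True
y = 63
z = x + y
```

bool + int = int (bool is subclass of int)

int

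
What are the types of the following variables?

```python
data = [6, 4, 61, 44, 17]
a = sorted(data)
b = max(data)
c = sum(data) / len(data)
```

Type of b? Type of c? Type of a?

max of ints returns int; int / int = float; sorted() returns list

int, float, list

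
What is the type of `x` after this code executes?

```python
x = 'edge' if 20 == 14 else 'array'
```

Both branches of conditional are str

str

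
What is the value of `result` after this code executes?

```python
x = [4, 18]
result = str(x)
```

x = [4, 18]; result = '[4, 18]'

'[4, 18]'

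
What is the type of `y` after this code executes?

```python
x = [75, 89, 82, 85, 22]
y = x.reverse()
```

list.reverse() returns None

NoneType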